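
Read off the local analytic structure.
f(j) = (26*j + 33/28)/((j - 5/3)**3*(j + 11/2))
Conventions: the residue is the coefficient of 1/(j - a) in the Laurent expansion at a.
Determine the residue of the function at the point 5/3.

At the order-3 pole 5/3 set g(j) = (j - (5/3))^3*f(j) = (26*j + 33/28)/(j + 11/2).
Order-3 pole: residue = g''(a)/2; g''(5/3) = -428868/556549, so the residue is -214434/556549.

The residue is -214434/556549.


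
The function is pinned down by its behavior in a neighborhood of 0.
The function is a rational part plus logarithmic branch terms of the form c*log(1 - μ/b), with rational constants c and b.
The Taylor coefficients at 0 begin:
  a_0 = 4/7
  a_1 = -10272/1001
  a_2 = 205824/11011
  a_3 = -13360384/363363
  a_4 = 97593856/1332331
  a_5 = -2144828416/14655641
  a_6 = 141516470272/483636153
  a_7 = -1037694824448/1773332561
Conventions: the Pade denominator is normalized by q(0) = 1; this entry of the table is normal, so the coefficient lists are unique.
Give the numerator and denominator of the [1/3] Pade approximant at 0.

The Pade approximant has numerator coefficients [4/7, -846839044056/91749284627]; denominator coefficients [1, 1820540394/1008233897, -288021840/1008233897, 54151612480/365988904611].

Taylor coefficients needed (read off): a_0 = 4/7, a_1 = -10272/1001, a_2 = 205824/11011, a_3 = -13360384/363363, a_4 = 97593856/1332331.
Write the denominator as Q(μ) = 1 + q1*μ + q2*μ^2 + q3*μ^3. Requiring Q*f - P = O(μ^5) with deg P <= 1 kills the coefficients of μ^2..μ^4 in Q*f:
  μ^2: a_2 + q1*a_1 + q2*a_0 = 0, i.e. 205824/11011 + (-10272/1001)*q1 + (4/7)*q2 = 0.
  μ^3: a_3 + q1*a_2 + q2*a_1 + q3*a_0 = 0, i.e. -13360384/363363 + (205824/11011)*q1 + (-10272/1001)*q2 + (4/7)*q3 = 0.
  μ^4: a_4 + q1*a_3 + q2*a_2 + q3*a_1 = 0, i.e. 97593856/1332331 + (-13360384/363363)*q1 + (205824/11011)*q2 + (-10272/1001)*q3 = 0.
Solving this linear system: q1 = 1820540394/1008233897, q2 = -288021840/1008233897, q3 = 54151612480/365988904611.
The numerator is Q*f truncated at degree 1: P0 = a_0 = 4/7; P1 = a_1 + q1*a_0 = -846839044056/91749284627.


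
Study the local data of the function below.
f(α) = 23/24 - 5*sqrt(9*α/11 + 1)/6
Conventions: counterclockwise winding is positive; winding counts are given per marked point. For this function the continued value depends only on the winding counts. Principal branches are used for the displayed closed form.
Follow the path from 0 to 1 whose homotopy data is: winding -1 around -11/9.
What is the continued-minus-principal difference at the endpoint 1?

Continued minus principal equals (10/33)*sqrt(55).

The rational part is single-valued and drops out of the difference; each branch term changes only by its own monodromy.
(-5/6)*sqrt(1 - α/(-11/9)): winding -1 is odd, the square root flips sign, contributing -2*(-5/6)*sqrt(1 - (1)/(-11/9)) = -2*(-5/6)*sqrt(20/11) = (10/33)*sqrt(55).
Summing the contributions at α = 1 gives (10/33)*sqrt(55).


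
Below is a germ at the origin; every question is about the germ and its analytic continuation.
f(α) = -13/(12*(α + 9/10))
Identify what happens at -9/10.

The point is a pole of order 1.

The denominator factor α + 9/10 vanishes at -9/10 and appears to the power 1; the numerator there equals -13/12, nonzero, and no other factor vanishes.
Hence a pole whose order is the multiplicity, 1.


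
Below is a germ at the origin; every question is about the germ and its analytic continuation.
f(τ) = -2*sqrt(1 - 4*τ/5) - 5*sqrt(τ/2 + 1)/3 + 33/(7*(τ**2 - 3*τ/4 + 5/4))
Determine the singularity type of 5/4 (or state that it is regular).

The point is an algebraic (square-root) branch point.

The term (-2)*sqrt(1 - τ/(5/4)) has argument 1 - 5/4/(5/4) = 0 at 5/4: a square-root (algebraic, two-sheeted) branch point; the remaining terms are analytic or single-valued there.


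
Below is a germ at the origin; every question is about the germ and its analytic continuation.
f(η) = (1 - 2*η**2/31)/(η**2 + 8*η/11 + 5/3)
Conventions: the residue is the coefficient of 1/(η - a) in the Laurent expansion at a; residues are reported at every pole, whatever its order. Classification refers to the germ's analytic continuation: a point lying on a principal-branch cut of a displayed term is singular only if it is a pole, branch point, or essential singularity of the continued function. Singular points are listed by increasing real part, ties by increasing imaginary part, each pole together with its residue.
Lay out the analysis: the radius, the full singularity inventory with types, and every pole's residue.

Denominator factor (η**2 + 8*η/11 + 5/3): discriminant -2228/363, complex-conjugate roots (-4/11) + ((1/33)*sqrt(1671))*i and (-4/11) - ((1/33)*sqrt(1671))*i; poles of order 1, moduli (1/3)*sqrt(15) and (1/3)*sqrt(15).
The radius of convergence is the smallest modulus among the singular points: (1/3)*sqrt(15).
The factor η**2 + 8*η/11 + 5/3 splits as (η - a)(η - a') with a = (-4/11) - ((1/33)*sqrt(1671))*i, a' = (-4/11) + ((1/33)*sqrt(1671))*i. At the order-1 pole a set g(η) = (η - a)*f(η) = [1 - 2*η**2/31] / (η - a').
Simple pole: residue = g(a) at a = (-4/11) - ((1/33)*sqrt(1671))*i, which is (8/341) + ((12271/1139622)*sqrt(1671))*i.
The factor η**2 + 8*η/11 + 5/3 splits as (η - a)(η - a') with a = (-4/11) + ((1/33)*sqrt(1671))*i, a' = (-4/11) - ((1/33)*sqrt(1671))*i. At the order-1 pole a set g(η) = (η - a)*f(η) = [1 - 2*η**2/31] / (η - a').
Simple pole: residue = g(a) at a = (-4/11) + ((1/33)*sqrt(1671))*i, which is (8/341) - ((12271/1139622)*sqrt(1671))*i.
List the singular points by increasing real part (a conjugate pair: the negative imaginary part first).

Radius of convergence at 0: (1/3)*sqrt(15).
At (-4/11) - ((1/33)*sqrt(1671))*i: a pole of order 1; residue (8/341) + ((12271/1139622)*sqrt(1671))*i.
At (-4/11) + ((1/33)*sqrt(1671))*i: a pole of order 1; residue (8/341) - ((12271/1139622)*sqrt(1671))*i.


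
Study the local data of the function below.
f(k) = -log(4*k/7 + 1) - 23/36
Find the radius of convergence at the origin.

The radius of convergence is 7/4.

Branch term (-1)*log(1 - k/(-7/4)): its argument vanishes at k = -7/4, a logarithmic branch point, modulus 7/4.
The radius of convergence is the smallest modulus among the singular points: 7/4.


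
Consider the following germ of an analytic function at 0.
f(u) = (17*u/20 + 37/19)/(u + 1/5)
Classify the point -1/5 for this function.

The point is a pole of order 1.

The denominator factor u + 1/5 vanishes at -1/5 and appears to the power 1; the numerator there equals 3377/1900, nonzero, and no other factor vanishes.
Hence a pole whose order is the multiplicity, 1.


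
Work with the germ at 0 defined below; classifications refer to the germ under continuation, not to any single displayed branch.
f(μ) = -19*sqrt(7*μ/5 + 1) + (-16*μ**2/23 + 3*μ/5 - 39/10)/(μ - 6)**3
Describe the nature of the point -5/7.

The point is an algebraic (square-root) branch point.

The term (-19)*sqrt(1 - μ/(-5/7)) has argument 1 - -5/7/(-5/7) = 0 at -5/7: a square-root (algebraic, two-sheeted) branch point; the remaining terms are analytic or single-valued there.


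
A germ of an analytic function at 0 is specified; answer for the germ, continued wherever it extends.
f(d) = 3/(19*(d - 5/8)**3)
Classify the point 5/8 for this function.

The denominator factor d - 5/8 vanishes at 5/8 and appears to the power 3; the numerator there equals 3/19, nonzero, and no other factor vanishes.
Hence a pole whose order is the multiplicity, 3.

The point is a pole of order 3.


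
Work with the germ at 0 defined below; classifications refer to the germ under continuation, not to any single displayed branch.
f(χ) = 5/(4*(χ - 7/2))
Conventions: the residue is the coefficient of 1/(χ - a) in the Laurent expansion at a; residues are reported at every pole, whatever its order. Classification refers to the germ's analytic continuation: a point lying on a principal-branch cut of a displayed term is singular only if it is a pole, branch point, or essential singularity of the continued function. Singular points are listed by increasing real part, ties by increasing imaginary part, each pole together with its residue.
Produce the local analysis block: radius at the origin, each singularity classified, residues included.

Radius of convergence at 0: 7/2.
At 7/2: a pole of order 1; residue 5/4.

Denominator factor (χ - 7/2): pole of order 1 at 7/2, modulus 7/2.
The radius of convergence is the smallest modulus among the singular points: 7/2.
At the order-1 pole 7/2 set g(χ) = (χ - (7/2))*f(χ) = 5/4.
Simple pole: residue = g(a) at a = 7/2, which is 5/4.


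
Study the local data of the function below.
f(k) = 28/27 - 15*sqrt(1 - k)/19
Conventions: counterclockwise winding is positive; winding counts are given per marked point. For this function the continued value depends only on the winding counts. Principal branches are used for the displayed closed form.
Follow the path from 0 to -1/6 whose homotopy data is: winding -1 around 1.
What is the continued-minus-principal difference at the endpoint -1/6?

The rational part is single-valued and drops out of the difference; each branch term changes only by its own monodromy.
(-15/19)*sqrt(1 - k/(1)): winding -1 is odd, the square root flips sign, contributing -2*(-15/19)*sqrt(1 - (-1/6)/(1)) = -2*(-15/19)*sqrt(7/6) = (5/19)*sqrt(42).
Summing the contributions at k = -1/6 gives (5/19)*sqrt(42).

Continued minus principal equals (5/19)*sqrt(42).


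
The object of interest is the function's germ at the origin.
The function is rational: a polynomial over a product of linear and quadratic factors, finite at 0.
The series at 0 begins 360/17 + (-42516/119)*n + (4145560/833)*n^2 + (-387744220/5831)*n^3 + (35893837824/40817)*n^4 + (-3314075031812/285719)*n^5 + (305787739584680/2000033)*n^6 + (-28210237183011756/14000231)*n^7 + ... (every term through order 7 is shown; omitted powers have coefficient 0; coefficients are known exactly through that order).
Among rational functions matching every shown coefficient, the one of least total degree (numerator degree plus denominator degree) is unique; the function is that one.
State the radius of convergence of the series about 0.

The radius of convergence is -11/14 + (1/28)*sqrt(582).

No rational of total degree below 6 reproduces all 8 coefficients; solving the [2/4] Pade equations on them gives f(n) = (5*n**2/9 - n/2 - 5/17)/((n + 1/3)**2*(n**2 - 11*n/7 - 1/8)), whose expansion matches every shown term.
Denominator factor (n + 1/3)^2: pole of order 2 at -1/3, modulus 1/3.
Denominator factor (n**2 - 11*n/7 - 1/8): discriminant 291/98, real irrational roots 11/14 + (1/28)*sqrt(582) and 11/14 - (1/28)*sqrt(582); poles of order 1, moduli 11/14 + (1/28)*sqrt(582) and -11/14 + (1/28)*sqrt(582).
The radius of convergence is the smallest modulus among the singular points: -11/14 + (1/28)*sqrt(582).


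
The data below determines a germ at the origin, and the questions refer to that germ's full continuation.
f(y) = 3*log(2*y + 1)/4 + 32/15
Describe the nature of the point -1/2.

The point is a logarithmic branch point.

The term (3/4)*log(1 - y/(-1/2)) has argument 1 - -1/2/(-1/2) = 0 at -1/2: a logarithmic (infinitely-sheeted) branch point; the remaining terms are analytic or single-valued there.


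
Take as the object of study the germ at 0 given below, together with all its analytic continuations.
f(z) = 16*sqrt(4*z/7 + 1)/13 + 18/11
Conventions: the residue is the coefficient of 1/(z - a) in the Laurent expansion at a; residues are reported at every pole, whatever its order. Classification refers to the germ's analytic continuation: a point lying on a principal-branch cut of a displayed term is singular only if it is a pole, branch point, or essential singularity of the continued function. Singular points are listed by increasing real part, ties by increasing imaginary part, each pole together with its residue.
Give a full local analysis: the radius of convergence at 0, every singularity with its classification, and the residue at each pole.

Branch term (16/13)*sqrt(1 - z/(-7/4)): its argument vanishes at z = -7/4, a square-root branch point, modulus 7/4.
The radius of convergence is the smallest modulus among the singular points: 7/4.

Radius of convergence at 0: 7/4.
At -7/4: an algebraic (square-root) branch point.


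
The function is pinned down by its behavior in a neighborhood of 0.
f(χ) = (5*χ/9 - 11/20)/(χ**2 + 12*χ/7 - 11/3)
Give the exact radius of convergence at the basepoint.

Denominator factor (χ**2 + 12*χ/7 - 11/3): discriminant 2588/147, real irrational roots -6/7 + (1/21)*sqrt(1941) and -6/7 - (1/21)*sqrt(1941); poles of order 1, moduli -6/7 + (1/21)*sqrt(1941) and 6/7 + (1/21)*sqrt(1941).
The radius of convergence is the smallest modulus among the singular points: -6/7 + (1/21)*sqrt(1941).

The radius of convergence is -6/7 + (1/21)*sqrt(1941).


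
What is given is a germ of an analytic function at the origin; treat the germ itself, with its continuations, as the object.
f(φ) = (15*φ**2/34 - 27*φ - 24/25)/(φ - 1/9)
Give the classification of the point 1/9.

The denominator factor φ - 1/9 vanishes at 1/9 and appears to the power 1; the numerator there equals -90757/22950, nonzero, and no other factor vanishes.
Hence a pole whose order is the multiplicity, 1.

The point is a pole of order 1.


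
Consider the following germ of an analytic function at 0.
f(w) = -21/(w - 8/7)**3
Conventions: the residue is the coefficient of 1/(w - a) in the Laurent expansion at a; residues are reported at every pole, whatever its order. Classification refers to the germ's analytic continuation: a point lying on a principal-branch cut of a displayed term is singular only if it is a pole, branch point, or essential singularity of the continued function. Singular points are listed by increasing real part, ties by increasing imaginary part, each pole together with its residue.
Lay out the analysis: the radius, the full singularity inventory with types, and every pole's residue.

Radius of convergence at 0: 8/7.
At 8/7: a pole of order 3; residue 0.

Denominator factor (w - 8/7)^3: pole of order 3 at 8/7, modulus 8/7.
The radius of convergence is the smallest modulus among the singular points: 8/7.
At the order-3 pole 8/7 set g(w) = (w - (8/7))^3*f(w) = -21.
Order-3 pole: residue = g''(a)/2; g''(8/7) = 0, so the residue is 0.


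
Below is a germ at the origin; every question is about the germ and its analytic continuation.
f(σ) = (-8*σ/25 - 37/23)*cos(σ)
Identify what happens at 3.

There is no denominator, hence no pole anywhere.
The factor cos(σ) is entire.
So the germ continues analytically to 3.

The point is a regular point.


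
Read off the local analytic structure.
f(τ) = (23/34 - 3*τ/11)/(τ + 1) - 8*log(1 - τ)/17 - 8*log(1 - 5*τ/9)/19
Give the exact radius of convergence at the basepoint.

The radius of convergence is 1.

Denominator factor (τ + 1): pole of order 1 at -1, modulus 1.
Branch term (-8/19)*log(1 - τ/(9/5)): its argument vanishes at τ = 9/5, a logarithmic branch point, modulus 9/5.
Branch term (-8/17)*log(1 - τ/(1)): its argument vanishes at τ = 1, a logarithmic branch point, modulus 1.
The radius of convergence is the smallest modulus among the singular points: 1.


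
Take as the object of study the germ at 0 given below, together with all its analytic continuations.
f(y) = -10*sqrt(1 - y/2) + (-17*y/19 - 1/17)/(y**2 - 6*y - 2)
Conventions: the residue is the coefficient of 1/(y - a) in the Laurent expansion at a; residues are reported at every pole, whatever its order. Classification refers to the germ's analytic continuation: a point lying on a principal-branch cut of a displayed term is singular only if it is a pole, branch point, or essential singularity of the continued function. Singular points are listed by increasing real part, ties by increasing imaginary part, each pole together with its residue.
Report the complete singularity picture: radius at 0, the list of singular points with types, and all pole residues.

Denominator factor (y**2 - 6*y - 2): discriminant 44, real irrational roots 3 + sqrt(11) and 3 - sqrt(11); poles of order 1, moduli 3 + sqrt(11) and -3 + sqrt(11).
Branch term (-10)*sqrt(1 - y/(2)): its argument vanishes at y = 2, a square-root branch point, modulus 2.
The radius of convergence is the smallest modulus among the singular points: -3 + sqrt(11).
The branch term is analytic at 3 - sqrt(11) and contributes nothing to the residue; only the rational part matters.
The factor y**2 - 6*y - 2 splits as (y - a)(y - a') with a = 3 - sqrt(11), a' = 3 + sqrt(11). At the order-1 pole a set g(y) = (y - a)*(rational part) = [-17*y/19 - 1/17] / (y - a').
Simple pole: residue = g(a) at a = 3 - sqrt(11), which is -17/38 + (443/3553)*sqrt(11).
The branch term is analytic at 3 + sqrt(11) and contributes nothing to the residue; only the rational part matters.
The factor y**2 - 6*y - 2 splits as (y - a)(y - a') with a = 3 + sqrt(11), a' = 3 - sqrt(11). At the order-1 pole a set g(y) = (y - a)*(rational part) = [-17*y/19 - 1/17] / (y - a').
Simple pole: residue = g(a) at a = 3 + sqrt(11), which is -17/38 - (443/3553)*sqrt(11).
List the singular points by increasing real part (a conjugate pair: the negative imaginary part first).

Radius of convergence at 0: -3 + sqrt(11).
At 3 - sqrt(11): a pole of order 1; residue -17/38 + (443/3553)*sqrt(11).
At 2: an algebraic (square-root) branch point.
At 3 + sqrt(11): a pole of order 1; residue -17/38 - (443/3553)*sqrt(11).


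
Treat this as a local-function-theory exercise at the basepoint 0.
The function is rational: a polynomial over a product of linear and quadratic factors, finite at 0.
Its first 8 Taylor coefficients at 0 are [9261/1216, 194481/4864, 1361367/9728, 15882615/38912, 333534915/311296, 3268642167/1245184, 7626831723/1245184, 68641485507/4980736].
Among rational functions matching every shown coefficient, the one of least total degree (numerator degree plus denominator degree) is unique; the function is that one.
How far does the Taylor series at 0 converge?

No rational of total degree below 3 reproduces all 8 coefficients; solving the [0/3] Pade equations on them gives f(x) = -27/(19*(x - 4/7)**3), whose expansion matches every shown term.
Denominator factor (x - 4/7)^3: pole of order 3 at 4/7, modulus 4/7.
The radius of convergence is the smallest modulus among the singular points: 4/7.

The radius of convergence is 4/7.


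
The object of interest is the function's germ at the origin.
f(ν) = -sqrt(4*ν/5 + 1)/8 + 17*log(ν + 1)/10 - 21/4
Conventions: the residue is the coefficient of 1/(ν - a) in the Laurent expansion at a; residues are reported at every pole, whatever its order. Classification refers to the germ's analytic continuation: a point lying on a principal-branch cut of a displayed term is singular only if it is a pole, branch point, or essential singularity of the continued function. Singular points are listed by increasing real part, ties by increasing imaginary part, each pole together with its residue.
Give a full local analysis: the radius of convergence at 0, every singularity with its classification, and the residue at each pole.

Branch term (17/10)*log(1 - ν/(-1)): its argument vanishes at ν = -1, a logarithmic branch point, modulus 1.
Branch term (-1/8)*sqrt(1 - ν/(-5/4)): its argument vanishes at ν = -5/4, a square-root branch point, modulus 5/4.
The radius of convergence is the smallest modulus among the singular points: 1.
List the singular points by increasing real part (a conjugate pair: the negative imaginary part first).

Radius of convergence at 0: 1.
At -5/4: an algebraic (square-root) branch point.
At -1: a logarithmic branch point.


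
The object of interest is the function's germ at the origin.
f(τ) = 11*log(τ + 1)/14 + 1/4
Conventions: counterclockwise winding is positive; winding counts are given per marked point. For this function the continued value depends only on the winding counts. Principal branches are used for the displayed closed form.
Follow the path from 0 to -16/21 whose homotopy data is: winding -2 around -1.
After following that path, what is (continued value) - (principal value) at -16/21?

Continued minus principal equals -(22/7)*pi*i.

The rational part is single-valued and drops out of the difference; each branch term changes only by its own monodromy.
(11/14)*log(1 - τ/(-1)): each positive loop around -1 adds 2*pi*i to the log, so winding -2 contributes (11/14)*(-2)*2*pi*i = -(22/7)*pi*i.
Summing the contributions at τ = -16/21 gives -(22/7)*pi*i.


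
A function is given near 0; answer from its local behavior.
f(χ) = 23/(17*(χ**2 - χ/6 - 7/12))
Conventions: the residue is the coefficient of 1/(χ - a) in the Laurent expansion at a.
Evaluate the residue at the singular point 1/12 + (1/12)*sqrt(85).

The residue is (138/1445)*sqrt(85).

The factor χ**2 - χ/6 - 7/12 splits as (χ - a)(χ - a') with a = 1/12 + (1/12)*sqrt(85), a' = 1/12 - (1/12)*sqrt(85). At the order-1 pole a set g(χ) = (χ - a)*f(χ) = [23/17] / (χ - a').
Simple pole: residue = g(a) at a = 1/12 + (1/12)*sqrt(85), which is (138/1445)*sqrt(85).


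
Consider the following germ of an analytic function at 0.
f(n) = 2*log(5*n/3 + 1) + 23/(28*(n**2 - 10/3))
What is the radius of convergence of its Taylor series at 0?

The radius of convergence is 3/5.

Denominator factor (n**2 - 10/3): discriminant 40/3, real irrational roots (1/3)*sqrt(30) and -(1/3)*sqrt(30); poles of order 1, moduli (1/3)*sqrt(30) and (1/3)*sqrt(30).
Branch term (2)*log(1 - n/(-3/5)): its argument vanishes at n = -3/5, a logarithmic branch point, modulus 3/5.
The radius of convergence is the smallest modulus among the singular points: 3/5.


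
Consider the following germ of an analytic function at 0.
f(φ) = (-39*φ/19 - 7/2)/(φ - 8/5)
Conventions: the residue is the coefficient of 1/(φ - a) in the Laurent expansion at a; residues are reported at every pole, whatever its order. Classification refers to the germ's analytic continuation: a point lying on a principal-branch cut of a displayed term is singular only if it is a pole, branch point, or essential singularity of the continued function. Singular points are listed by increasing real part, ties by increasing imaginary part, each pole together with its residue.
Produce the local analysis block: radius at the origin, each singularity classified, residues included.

Denominator factor (φ - 8/5): pole of order 1 at 8/5, modulus 8/5.
The radius of convergence is the smallest modulus among the singular points: 8/5.
At the order-1 pole 8/5 set g(φ) = (φ - (8/5))*f(φ) = -39*φ/19 - 7/2.
Simple pole: residue = g(a) at a = 8/5, which is -1289/190.

Radius of convergence at 0: 8/5.
At 8/5: a pole of order 1; residue -1289/190.


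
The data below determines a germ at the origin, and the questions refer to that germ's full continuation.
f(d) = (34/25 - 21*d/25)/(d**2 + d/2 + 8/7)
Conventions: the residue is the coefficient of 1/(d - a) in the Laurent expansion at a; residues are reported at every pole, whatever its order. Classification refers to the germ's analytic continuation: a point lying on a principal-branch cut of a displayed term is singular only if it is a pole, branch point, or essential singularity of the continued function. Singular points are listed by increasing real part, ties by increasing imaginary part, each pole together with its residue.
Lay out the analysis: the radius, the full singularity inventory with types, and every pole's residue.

Denominator factor (d**2 + d/2 + 8/7): discriminant -121/28, complex-conjugate roots (-1/4) + ((11/28)*sqrt(7))*i and (-1/4) - ((11/28)*sqrt(7))*i; poles of order 1, moduli (2/7)*sqrt(14) and (2/7)*sqrt(14).
The radius of convergence is the smallest modulus among the singular points: (2/7)*sqrt(14).
The factor d**2 + d/2 + 8/7 splits as (d - a)(d - a') with a = (-1/4) - ((11/28)*sqrt(7))*i, a' = (-1/4) + ((11/28)*sqrt(7))*i. At the order-1 pole a set g(d) = (d - a)*f(d) = [34/25 - 21*d/25] / (d - a').
Simple pole: residue = g(a) at a = (-1/4) - ((11/28)*sqrt(7))*i, which is (-21/50) + ((157/550)*sqrt(7))*i.
The factor d**2 + d/2 + 8/7 splits as (d - a)(d - a') with a = (-1/4) + ((11/28)*sqrt(7))*i, a' = (-1/4) - ((11/28)*sqrt(7))*i. At the order-1 pole a set g(d) = (d - a)*f(d) = [34/25 - 21*d/25] / (d - a').
Simple pole: residue = g(a) at a = (-1/4) + ((11/28)*sqrt(7))*i, which is (-21/50) - ((157/550)*sqrt(7))*i.
List the singular points by increasing real part (a conjugate pair: the negative imaginary part first).

Radius of convergence at 0: (2/7)*sqrt(14).
At (-1/4) - ((11/28)*sqrt(7))*i: a pole of order 1; residue (-21/50) + ((157/550)*sqrt(7))*i.
At (-1/4) + ((11/28)*sqrt(7))*i: a pole of order 1; residue (-21/50) - ((157/550)*sqrt(7))*i.


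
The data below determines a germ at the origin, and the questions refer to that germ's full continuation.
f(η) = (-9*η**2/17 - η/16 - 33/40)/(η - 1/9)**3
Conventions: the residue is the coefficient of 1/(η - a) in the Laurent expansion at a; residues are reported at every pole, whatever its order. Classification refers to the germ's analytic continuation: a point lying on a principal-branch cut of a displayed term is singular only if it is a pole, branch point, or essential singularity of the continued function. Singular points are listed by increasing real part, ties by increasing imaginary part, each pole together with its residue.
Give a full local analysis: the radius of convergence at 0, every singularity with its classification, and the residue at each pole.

Radius of convergence at 0: 1/9.
At 1/9: a pole of order 3; residue -9/17.

Denominator factor (η - 1/9)^3: pole of order 3 at 1/9, modulus 1/9.
The radius of convergence is the smallest modulus among the singular points: 1/9.
At the order-3 pole 1/9 set g(η) = (η - (1/9))^3*f(η) = -9*η**2/17 - η/16 - 33/40.
Order-3 pole: residue = g''(a)/2; g''(1/9) = -18/17, so the residue is -9/17.


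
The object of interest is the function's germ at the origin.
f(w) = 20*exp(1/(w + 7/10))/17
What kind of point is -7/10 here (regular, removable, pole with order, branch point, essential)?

The exponent 1/(w - (-7/10)) has a pole at -7/10, so exp(1/(w - (-7/10))) takes every nonzero value near it: an essential singularity (not a pole of any order).

The point is an essential singularity.


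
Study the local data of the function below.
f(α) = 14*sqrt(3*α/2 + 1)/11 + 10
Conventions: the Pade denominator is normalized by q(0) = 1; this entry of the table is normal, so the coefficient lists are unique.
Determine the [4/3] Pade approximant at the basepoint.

The Pade approximant has numerator coefficients [124/11, 579/22, 3105/176, 2241/704, 567/11264]; denominator coefficients [1, 9/4, 45/32, 27/128].

Taylor coefficients needed (expand at 0): a_0 = 124/11, a_1 = 21/22, a_2 = -63/176, a_3 = 189/704, a_4 = -2835/11264, a_5 = 11907/45056, a_6 = -107163/360448, a_7 = 45927/131072.
Write the denominator as Q(α) = 1 + q1*α + q2*α^2 + q3*α^3. Requiring Q*f - P = O(α^8) with deg P <= 4 kills the coefficients of α^5..α^7 in Q*f:
  α^5: a_5 + q1*a_4 + q2*a_3 + q3*a_2 = 0, i.e. 11907/45056 + (-2835/11264)*q1 + (189/704)*q2 + (-63/176)*q3 = 0.
  α^6: a_6 + q1*a_5 + q2*a_4 + q3*a_3 = 0, i.e. -107163/360448 + (11907/45056)*q1 + (-2835/11264)*q2 + (189/704)*q3 = 0.
  α^7: a_7 + q1*a_6 + q2*a_5 + q3*a_4 = 0, i.e. 45927/131072 + (-107163/360448)*q1 + (11907/45056)*q2 + (-2835/11264)*q3 = 0.
Solving this linear system: q1 = 9/4, q2 = 45/32, q3 = 27/128.
The numerator is Q*f truncated at degree 4: P0 = a_0 = 124/11; P1 = a_1 + q1*a_0 = 579/22; P2 = a_2 + q1*a_1 + q2*a_0 = 3105/176; P3 = a_3 + q1*a_2 + q2*a_1 + q3*a_0 = 2241/704; P4 = a_4 + q1*a_3 + q2*a_2 + q3*a_1 = 567/11264.


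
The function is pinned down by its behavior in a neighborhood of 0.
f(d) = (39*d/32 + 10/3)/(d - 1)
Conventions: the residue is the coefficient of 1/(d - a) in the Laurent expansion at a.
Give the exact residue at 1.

At the order-1 pole 1 set g(d) = (d - (1))*f(d) = 39*d/32 + 10/3.
Simple pole: residue = g(a) at a = 1, which is 437/96.

The residue is 437/96.


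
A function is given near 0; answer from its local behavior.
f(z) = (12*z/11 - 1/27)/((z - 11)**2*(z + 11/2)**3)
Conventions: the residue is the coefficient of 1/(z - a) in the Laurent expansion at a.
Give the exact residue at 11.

The residue is -2576/10673289.

At the order-2 pole 11 set g(z) = (z - (11))^2*f(z) = (12*z/11 - 1/27)/(z + 11/2)**3.
Order-2 pole: residue = g'(a); g'(11) = -2576/10673289, so the residue is -2576/10673289.


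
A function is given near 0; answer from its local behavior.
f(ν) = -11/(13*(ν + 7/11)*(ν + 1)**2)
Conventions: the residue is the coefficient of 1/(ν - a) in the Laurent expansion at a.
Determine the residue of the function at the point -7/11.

At the order-1 pole -7/11 set g(ν) = (ν - (-7/11))*f(ν) = -11/(13*(ν + 1)**2).
Simple pole: residue = g(a) at a = -7/11, which is -1331/208.

The residue is -1331/208.


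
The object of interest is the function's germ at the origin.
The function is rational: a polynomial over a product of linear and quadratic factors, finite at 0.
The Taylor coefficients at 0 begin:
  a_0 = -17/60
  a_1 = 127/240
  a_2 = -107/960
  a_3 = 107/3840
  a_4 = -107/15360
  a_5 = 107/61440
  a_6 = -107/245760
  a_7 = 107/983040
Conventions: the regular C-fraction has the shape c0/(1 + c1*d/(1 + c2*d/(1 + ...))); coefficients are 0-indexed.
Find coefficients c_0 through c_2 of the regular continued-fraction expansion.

The regular C-fraction coefficients are [-17/60, 127/68, -7155/4318].

Taylor coefficients (read off): a_0 = -17/60, a_1 = 127/240, a_2 = -107/960.
c0 = a_0 = -17/60. Peel one level at a time: if S = 1 + c*d/S' with S'(0) = 1, then c is the d-coefficient of S and S' = c*d/(S - 1).
S_1 = c0/f = 1 + (127/68)*d + (7155/2312)*d^2 + ...; c1 = 127/68.
S_2 = c1*d/(S_1 - 1) = 1 + (-7155/4318)*d + ...; c2 = -7155/4318.


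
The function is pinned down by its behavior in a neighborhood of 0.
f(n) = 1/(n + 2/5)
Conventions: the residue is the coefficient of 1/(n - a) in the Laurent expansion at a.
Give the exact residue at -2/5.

The residue is 1.

At the order-1 pole -2/5 set g(n) = (n - (-2/5))*f(n) = 1.
Simple pole: residue = g(a) at a = -2/5, which is 1.


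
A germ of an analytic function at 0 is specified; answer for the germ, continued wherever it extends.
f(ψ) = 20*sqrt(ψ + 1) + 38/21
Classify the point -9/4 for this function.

The point is a regular point.

There is no denominator, hence no pole anywhere.
Branch term sqrt(1 - ψ/(-1)): argument at -9/4 is -5/4, nonzero, so -9/4 is not its branch point (a point on a principal cut is still regular for the continued germ).
So the germ continues analytically to -9/4.


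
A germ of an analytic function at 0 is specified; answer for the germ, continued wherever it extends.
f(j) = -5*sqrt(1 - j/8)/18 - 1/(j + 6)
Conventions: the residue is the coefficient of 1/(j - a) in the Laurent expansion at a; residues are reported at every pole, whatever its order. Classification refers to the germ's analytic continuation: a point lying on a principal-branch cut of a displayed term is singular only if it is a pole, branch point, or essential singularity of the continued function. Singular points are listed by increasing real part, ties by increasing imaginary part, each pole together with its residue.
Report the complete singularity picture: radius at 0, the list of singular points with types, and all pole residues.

Radius of convergence at 0: 6.
At -6: a pole of order 1; residue -1.
At 8: an algebraic (square-root) branch point.

Denominator factor (j + 6): pole of order 1 at -6, modulus 6.
Branch term (-5/18)*sqrt(1 - j/(8)): its argument vanishes at j = 8, a square-root branch point, modulus 8.
The radius of convergence is the smallest modulus among the singular points: 6.
The branch term is analytic at -6 and contributes nothing to the residue; only the rational part matters.
At the order-1 pole -6 set g(j) = (j - (-6))*(rational part) = -1.
Simple pole: residue = g(a) at a = -6, which is -1.
List the singular points by increasing real part (a conjugate pair: the negative imaginary part first).


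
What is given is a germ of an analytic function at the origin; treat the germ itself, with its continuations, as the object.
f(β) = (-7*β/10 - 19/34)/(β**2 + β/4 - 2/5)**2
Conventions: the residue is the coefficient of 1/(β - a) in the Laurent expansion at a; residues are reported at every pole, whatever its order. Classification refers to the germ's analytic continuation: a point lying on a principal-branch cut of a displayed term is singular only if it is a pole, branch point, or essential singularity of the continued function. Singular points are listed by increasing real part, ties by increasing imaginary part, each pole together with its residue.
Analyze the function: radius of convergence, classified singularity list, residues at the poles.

Denominator factor (β**2 + β/4 - 2/5)^2: discriminant 133/80, real irrational roots -1/8 + (1/40)*sqrt(665) and -1/8 - (1/40)*sqrt(665); poles of order 2, moduli -1/8 + (1/40)*sqrt(665) and 1/8 + (1/40)*sqrt(665).
The radius of convergence is the smallest modulus among the singular points: -1/8 + (1/40)*sqrt(665).
The factor β**2 + β/4 - 2/5 splits as (β - a)(β - a') with a = -1/8 - (1/40)*sqrt(665), a' = -1/8 + (1/40)*sqrt(665). At the order-2 pole a set g(β) = (β - a)^2*f(β) = [-7*β/10 - 19/34] / (β - a')^2.
Order-2 pole: residue = g'(a); g'(-1/8 - (1/40)*sqrt(665)) = -(5128/300713)*sqrt(665), so the residue is -(5128/300713)*sqrt(665).
The factor β**2 + β/4 - 2/5 splits as (β - a)(β - a') with a = -1/8 + (1/40)*sqrt(665), a' = -1/8 - (1/40)*sqrt(665). At the order-2 pole a set g(β) = (β - a)^2*f(β) = [-7*β/10 - 19/34] / (β - a')^2.
Order-2 pole: residue = g'(a); g'(-1/8 + (1/40)*sqrt(665)) = (5128/300713)*sqrt(665), so the residue is (5128/300713)*sqrt(665).
List the singular points by increasing real part (a conjugate pair: the negative imaginary part first).

Radius of convergence at 0: -1/8 + (1/40)*sqrt(665).
At -1/8 - (1/40)*sqrt(665): a pole of order 2; residue -(5128/300713)*sqrt(665).
At -1/8 + (1/40)*sqrt(665): a pole of order 2; residue (5128/300713)*sqrt(665).


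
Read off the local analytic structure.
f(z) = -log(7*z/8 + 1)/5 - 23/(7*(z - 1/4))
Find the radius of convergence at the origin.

Denominator factor (z - 1/4): pole of order 1 at 1/4, modulus 1/4.
Branch term (-1/5)*log(1 - z/(-8/7)): its argument vanishes at z = -8/7, a logarithmic branch point, modulus 8/7.
The radius of convergence is the smallest modulus among the singular points: 1/4.

The radius of convergence is 1/4.


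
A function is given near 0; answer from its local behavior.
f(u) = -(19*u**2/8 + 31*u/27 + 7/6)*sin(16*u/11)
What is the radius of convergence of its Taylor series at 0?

The radius of convergence is infinite.

The factor -sin(16*u/11) is entire and contributes no finite singular point.
The polynomial part has no poles.
No finite singular points: the Taylor series at 0 converges everywhere.


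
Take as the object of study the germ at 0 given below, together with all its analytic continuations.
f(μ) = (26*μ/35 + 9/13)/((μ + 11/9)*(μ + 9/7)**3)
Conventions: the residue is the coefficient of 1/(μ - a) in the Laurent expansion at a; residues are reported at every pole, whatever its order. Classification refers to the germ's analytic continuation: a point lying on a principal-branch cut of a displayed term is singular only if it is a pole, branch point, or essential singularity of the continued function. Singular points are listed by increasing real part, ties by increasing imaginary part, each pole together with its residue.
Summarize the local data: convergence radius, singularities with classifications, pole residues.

Radius of convergence at 0: 11/9.
At -9/7: a pole of order 3; residue 3504627/4160.
At -11/9: a pole of order 1; residue -3504627/4160.

Denominator factor (μ + 11/9): pole of order 1 at -11/9, modulus 11/9.
Denominator factor (μ + 9/7)^3: pole of order 3 at -9/7, modulus 9/7.
The radius of convergence is the smallest modulus among the singular points: 11/9.
At the order-3 pole -9/7 set g(μ) = (μ - (-9/7))^3*f(μ) = (26*μ/35 + 9/13)/(μ + 11/9).
Order-3 pole: residue = g''(a)/2; g''(-9/7) = 3504627/2080, so the residue is 3504627/4160.
At the order-1 pole -11/9 set g(μ) = (μ - (-11/9))*f(μ) = (26*μ/35 + 9/13)/(μ + 9/7)**3.
Simple pole: residue = g(a) at a = -11/9, which is -3504627/4160.
List the singular points by increasing real part (a conjugate pair: the negative imaginary part first).


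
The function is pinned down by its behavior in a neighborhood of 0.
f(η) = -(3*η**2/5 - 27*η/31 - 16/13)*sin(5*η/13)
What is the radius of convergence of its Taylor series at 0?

The factor -sin(5*η/13) is entire and contributes no finite singular point.
The polynomial part has no poles.
No finite singular points: the Taylor series at 0 converges everywhere.

The radius of convergence is infinite.


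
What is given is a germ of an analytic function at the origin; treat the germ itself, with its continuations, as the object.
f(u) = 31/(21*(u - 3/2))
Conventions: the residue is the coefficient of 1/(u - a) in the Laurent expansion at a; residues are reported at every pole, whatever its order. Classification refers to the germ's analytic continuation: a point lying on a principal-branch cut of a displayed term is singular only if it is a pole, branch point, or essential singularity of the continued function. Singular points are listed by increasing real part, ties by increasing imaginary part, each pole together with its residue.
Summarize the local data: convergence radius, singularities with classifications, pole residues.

Radius of convergence at 0: 3/2.
At 3/2: a pole of order 1; residue 31/21.

Denominator factor (u - 3/2): pole of order 1 at 3/2, modulus 3/2.
The radius of convergence is the smallest modulus among the singular points: 3/2.
At the order-1 pole 3/2 set g(u) = (u - (3/2))*f(u) = 31/21.
Simple pole: residue = g(a) at a = 3/2, which is 31/21.


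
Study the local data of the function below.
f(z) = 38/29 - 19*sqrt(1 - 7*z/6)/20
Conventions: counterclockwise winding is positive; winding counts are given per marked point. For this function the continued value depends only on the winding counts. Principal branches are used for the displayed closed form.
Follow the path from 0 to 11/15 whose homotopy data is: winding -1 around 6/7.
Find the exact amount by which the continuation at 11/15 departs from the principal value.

Continued minus principal equals (19/300)*sqrt(130).

The rational part is single-valued and drops out of the difference; each branch term changes only by its own monodromy.
(-19/20)*sqrt(1 - z/(6/7)): winding -1 is odd, the square root flips sign, contributing -2*(-19/20)*sqrt(1 - (11/15)/(6/7)) = -2*(-19/20)*sqrt(13/90) = (19/300)*sqrt(130).
Summing the contributions at z = 11/15 gives (19/300)*sqrt(130).


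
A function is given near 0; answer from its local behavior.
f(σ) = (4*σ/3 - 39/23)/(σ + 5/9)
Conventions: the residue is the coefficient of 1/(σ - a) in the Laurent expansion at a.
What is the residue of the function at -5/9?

The residue is -1513/621.

At the order-1 pole -5/9 set g(σ) = (σ - (-5/9))*f(σ) = 4*σ/3 - 39/23.
Simple pole: residue = g(a) at a = -5/9, which is -1513/621.


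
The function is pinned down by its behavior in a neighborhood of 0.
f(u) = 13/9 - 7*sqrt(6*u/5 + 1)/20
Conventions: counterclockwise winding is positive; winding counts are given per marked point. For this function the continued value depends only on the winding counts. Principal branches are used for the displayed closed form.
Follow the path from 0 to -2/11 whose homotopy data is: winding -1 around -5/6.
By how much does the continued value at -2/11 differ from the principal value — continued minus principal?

The rational part is single-valued and drops out of the difference; each branch term changes only by its own monodromy.
(-7/20)*sqrt(1 - u/(-5/6)): winding -1 is odd, the square root flips sign, contributing -2*(-7/20)*sqrt(1 - (-2/11)/(-5/6)) = -2*(-7/20)*sqrt(43/55) = (7/550)*sqrt(2365).
Summing the contributions at u = -2/11 gives (7/550)*sqrt(2365).

Continued minus principal equals (7/550)*sqrt(2365).
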